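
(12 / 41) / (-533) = -12 / 21853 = -0.00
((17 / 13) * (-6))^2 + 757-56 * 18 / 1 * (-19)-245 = 19725.56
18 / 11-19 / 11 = -1 / 11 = -0.09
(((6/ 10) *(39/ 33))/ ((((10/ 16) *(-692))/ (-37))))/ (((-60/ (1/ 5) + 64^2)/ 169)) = 18759/ 6945950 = 0.00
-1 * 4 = -4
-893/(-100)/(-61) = -893/6100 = -0.15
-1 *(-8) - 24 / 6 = 4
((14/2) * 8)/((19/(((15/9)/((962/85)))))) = 11900/27417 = 0.43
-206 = -206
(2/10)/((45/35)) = 7/45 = 0.16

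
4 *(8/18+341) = 12292/9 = 1365.78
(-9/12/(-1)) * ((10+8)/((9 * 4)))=0.38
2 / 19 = 0.11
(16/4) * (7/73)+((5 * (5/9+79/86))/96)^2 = 156966296473/403039162368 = 0.39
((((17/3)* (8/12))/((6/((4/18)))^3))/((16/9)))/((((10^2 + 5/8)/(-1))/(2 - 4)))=34/15844815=0.00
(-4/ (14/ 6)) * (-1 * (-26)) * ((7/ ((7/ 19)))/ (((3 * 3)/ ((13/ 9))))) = -25688/ 189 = -135.92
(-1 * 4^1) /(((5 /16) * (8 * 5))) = -8 /25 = -0.32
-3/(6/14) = -7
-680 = -680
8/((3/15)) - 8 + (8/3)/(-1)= 88/3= 29.33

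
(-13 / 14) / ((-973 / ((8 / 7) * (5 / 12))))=65 / 143031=0.00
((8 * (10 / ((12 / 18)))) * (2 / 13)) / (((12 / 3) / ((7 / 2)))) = 210 / 13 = 16.15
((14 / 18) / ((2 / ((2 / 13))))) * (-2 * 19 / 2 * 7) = -931 / 117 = -7.96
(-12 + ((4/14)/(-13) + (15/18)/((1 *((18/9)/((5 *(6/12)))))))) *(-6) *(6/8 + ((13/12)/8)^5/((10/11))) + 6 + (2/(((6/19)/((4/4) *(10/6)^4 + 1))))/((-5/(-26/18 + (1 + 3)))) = 27.20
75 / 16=4.69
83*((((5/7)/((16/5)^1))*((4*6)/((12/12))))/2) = 6225/28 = 222.32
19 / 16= 1.19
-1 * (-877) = 877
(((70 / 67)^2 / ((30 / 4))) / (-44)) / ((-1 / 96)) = 15680 / 49379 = 0.32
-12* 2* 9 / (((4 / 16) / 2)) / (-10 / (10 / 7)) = 246.86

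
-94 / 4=-23.50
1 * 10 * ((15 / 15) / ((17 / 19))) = 190 / 17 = 11.18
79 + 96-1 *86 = 89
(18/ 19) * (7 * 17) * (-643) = -1377306/ 19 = -72489.79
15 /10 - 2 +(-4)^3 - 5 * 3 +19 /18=-706 /9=-78.44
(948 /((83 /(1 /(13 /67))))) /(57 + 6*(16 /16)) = 0.93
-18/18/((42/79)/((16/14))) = -316/147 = -2.15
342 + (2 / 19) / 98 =318403 / 931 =342.00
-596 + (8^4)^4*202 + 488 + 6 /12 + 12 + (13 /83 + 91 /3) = 28315256757185118601 /498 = 56857945295552446.99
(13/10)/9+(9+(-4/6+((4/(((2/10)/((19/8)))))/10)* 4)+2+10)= 3553/90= 39.48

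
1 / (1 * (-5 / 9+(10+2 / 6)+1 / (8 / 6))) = 36 / 379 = 0.09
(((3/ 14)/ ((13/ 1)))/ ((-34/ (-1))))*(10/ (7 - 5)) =15/ 6188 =0.00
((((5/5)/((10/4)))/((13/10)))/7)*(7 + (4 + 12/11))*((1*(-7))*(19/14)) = -722/143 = -5.05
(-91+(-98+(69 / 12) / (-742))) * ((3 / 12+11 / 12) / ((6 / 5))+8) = -181194925 / 106848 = -1695.82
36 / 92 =9 / 23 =0.39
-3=-3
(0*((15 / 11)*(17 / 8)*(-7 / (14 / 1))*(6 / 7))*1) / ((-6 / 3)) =0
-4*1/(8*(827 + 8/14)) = -7/11586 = -0.00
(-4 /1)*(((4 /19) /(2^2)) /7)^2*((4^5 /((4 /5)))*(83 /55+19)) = -1155072 /194579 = -5.94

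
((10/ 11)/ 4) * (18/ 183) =15/ 671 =0.02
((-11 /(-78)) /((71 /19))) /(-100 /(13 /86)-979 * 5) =-209 /30772110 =-0.00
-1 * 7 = -7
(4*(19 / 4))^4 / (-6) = -130321 / 6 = -21720.17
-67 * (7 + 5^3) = -8844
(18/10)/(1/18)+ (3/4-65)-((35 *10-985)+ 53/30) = 36083/60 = 601.38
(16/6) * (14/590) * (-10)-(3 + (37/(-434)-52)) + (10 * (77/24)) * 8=7812881/25606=305.12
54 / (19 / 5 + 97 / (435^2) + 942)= 5109075 / 89484551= 0.06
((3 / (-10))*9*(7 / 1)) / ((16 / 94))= -8883 / 80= -111.04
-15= -15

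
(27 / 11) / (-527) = -27 / 5797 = -0.00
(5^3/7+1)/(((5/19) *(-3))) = -836/35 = -23.89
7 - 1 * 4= 3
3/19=0.16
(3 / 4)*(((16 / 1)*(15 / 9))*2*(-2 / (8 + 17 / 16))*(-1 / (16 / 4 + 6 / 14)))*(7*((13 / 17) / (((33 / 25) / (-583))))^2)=3721812640000 / 2338299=1591675.25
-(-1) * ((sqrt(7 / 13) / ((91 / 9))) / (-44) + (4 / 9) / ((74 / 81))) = 18 / 37- 9 * sqrt(91) / 52052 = 0.48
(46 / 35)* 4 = 184 / 35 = 5.26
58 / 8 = 7.25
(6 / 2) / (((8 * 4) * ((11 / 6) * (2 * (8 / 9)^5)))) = 531441 / 11534336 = 0.05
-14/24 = -7/12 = -0.58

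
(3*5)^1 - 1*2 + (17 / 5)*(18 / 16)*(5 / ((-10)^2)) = 10553 / 800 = 13.19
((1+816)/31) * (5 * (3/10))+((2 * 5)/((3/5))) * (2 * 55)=348353/186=1872.87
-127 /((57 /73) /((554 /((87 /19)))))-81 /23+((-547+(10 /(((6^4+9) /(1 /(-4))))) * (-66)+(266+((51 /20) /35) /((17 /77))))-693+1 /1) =-12399040201 /600300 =-20654.74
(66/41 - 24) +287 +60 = 13309/41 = 324.61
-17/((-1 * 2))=17/2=8.50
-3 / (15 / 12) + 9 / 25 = -51 / 25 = -2.04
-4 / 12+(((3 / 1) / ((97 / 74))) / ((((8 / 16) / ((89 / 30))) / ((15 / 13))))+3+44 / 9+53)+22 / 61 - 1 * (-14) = 62710811 / 692289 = 90.58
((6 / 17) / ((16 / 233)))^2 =488601 / 18496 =26.42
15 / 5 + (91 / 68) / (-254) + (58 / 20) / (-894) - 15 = -463563647 / 38602920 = -12.01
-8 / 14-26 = -26.57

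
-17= -17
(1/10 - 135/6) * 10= -224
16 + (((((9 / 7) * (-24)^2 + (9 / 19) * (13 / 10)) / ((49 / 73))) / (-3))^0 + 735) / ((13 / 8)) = 6096 / 13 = 468.92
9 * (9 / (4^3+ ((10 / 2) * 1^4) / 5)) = 81 / 65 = 1.25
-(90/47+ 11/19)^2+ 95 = 70798126/797449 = 88.78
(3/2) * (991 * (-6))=-8919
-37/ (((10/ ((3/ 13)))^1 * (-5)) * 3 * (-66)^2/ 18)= 37/ 157300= 0.00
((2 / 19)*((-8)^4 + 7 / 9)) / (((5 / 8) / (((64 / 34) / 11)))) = 18877952 / 159885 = 118.07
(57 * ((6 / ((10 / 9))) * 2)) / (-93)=-1026 / 155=-6.62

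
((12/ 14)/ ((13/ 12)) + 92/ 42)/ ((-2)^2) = 407/ 546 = 0.75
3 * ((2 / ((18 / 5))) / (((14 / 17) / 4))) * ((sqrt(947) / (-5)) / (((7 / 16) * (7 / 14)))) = -1088 * sqrt(947) / 147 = -227.76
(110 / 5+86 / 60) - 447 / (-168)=21919 / 840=26.09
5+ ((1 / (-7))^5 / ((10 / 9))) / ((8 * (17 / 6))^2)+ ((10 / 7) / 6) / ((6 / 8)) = 37192449671 / 6994401120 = 5.32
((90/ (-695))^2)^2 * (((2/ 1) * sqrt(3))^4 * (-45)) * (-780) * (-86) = -45630799718400/ 373301041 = -122235.93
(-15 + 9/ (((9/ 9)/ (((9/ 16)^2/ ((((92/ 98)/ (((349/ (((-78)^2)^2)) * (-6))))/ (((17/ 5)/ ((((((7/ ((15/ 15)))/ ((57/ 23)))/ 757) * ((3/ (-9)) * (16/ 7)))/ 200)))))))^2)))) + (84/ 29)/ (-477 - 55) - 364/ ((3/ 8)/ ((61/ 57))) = -65833065105069164561643561985/ 75968256287011915941543936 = -866.59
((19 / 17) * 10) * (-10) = -1900 / 17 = -111.76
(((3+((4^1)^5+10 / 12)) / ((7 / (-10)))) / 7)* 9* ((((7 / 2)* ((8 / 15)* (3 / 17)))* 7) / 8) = -18501 / 34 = -544.15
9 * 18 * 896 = 145152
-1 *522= -522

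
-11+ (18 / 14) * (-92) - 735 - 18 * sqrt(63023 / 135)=-6050 / 7 - 2 * sqrt(945345) / 5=-1253.20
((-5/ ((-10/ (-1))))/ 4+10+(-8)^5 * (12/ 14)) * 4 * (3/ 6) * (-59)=92766349/ 28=3313083.89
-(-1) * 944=944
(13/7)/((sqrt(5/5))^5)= 13/7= 1.86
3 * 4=12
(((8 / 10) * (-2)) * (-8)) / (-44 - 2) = -32 / 115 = -0.28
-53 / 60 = -0.88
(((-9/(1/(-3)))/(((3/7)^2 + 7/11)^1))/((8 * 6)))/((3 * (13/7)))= 11319/91936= 0.12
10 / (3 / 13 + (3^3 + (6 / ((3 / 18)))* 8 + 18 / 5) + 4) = 325 / 10492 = 0.03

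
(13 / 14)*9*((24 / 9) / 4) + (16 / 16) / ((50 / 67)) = 2419 / 350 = 6.91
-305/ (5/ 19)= -1159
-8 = -8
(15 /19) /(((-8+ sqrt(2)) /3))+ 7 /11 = 2143 /6479-45 * sqrt(2) /1178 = 0.28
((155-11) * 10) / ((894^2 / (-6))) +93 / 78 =681991 / 577226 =1.18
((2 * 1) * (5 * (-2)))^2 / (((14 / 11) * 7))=2200 / 49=44.90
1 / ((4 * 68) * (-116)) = -1 / 31552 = -0.00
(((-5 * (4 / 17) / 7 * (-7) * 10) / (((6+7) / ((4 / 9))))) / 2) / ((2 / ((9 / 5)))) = 0.18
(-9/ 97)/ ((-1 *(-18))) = -1/ 194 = -0.01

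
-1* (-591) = 591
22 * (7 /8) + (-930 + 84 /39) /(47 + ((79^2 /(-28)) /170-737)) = 3523592121 /171113332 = 20.59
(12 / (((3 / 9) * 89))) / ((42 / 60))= 360 / 623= 0.58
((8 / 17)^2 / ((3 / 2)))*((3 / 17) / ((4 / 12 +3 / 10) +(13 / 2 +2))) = 1920 / 673081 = 0.00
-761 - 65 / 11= -8436 / 11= -766.91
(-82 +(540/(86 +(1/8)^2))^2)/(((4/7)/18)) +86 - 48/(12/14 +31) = -37755297871/30035647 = -1257.02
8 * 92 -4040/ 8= 231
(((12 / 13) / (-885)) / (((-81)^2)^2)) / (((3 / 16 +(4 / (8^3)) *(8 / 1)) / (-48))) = 256 / 55028058345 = 0.00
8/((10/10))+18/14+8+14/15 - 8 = 1073/105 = 10.22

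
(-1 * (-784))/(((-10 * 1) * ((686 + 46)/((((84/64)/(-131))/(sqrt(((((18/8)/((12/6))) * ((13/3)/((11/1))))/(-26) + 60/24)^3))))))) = 30184 * sqrt(4807)/7630166395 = 0.00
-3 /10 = -0.30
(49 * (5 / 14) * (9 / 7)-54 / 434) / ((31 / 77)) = 106821 / 1922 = 55.58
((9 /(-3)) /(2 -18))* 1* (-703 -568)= -3813 /16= -238.31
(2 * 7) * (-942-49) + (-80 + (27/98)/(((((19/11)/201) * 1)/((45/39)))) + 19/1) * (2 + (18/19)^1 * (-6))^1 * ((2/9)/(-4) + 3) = -13613.57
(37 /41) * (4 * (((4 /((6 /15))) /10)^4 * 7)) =1036 /41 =25.27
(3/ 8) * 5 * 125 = 1875/ 8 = 234.38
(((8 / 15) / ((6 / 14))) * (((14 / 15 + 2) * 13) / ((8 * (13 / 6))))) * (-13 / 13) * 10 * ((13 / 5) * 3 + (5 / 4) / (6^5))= -93407237 / 437400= -213.55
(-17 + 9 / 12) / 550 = -13 / 440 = -0.03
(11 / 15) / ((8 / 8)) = 11 / 15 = 0.73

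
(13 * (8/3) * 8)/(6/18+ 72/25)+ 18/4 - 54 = 17741/482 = 36.81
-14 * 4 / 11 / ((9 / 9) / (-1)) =56 / 11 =5.09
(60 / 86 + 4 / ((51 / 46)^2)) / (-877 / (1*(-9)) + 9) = 220991 / 5952533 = 0.04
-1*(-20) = 20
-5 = -5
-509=-509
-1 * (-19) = 19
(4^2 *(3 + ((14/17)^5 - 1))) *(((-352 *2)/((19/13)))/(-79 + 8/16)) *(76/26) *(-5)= -760891760640/222917549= -3413.33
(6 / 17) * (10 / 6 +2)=22 / 17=1.29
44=44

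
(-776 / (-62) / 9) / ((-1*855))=-0.00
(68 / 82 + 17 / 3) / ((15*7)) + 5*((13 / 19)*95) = 4198174 / 12915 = 325.06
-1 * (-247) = 247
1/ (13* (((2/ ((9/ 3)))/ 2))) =3/ 13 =0.23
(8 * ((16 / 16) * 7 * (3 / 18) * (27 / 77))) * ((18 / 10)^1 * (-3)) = -972 / 55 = -17.67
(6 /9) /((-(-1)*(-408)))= -1 /612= -0.00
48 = 48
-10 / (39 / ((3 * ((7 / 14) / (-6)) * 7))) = 35 / 78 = 0.45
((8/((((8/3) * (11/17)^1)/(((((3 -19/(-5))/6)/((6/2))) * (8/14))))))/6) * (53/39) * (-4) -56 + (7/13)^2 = -99461893/1756755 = -56.62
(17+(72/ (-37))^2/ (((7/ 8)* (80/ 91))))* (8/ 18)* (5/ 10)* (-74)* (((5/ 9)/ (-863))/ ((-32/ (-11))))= 1650671/ 20691288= 0.08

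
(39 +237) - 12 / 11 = 3024 / 11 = 274.91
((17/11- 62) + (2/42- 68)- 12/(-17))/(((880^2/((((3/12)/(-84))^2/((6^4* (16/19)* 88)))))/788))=-938523563/78310945892125900800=-0.00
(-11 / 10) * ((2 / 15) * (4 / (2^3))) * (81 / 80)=-297 / 4000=-0.07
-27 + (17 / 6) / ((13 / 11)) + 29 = 343 / 78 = 4.40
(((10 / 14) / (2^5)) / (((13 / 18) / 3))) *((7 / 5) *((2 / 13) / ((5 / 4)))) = 27 / 1690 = 0.02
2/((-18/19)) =-19/9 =-2.11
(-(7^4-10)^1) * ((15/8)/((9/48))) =-23910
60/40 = 3/2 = 1.50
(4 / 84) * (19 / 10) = 19 / 210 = 0.09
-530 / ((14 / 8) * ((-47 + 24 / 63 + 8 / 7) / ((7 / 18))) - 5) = 1484 / 587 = 2.53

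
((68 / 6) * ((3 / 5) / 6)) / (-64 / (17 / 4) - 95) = -289 / 28065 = -0.01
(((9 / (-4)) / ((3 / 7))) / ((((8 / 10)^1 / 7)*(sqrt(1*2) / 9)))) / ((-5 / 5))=6615*sqrt(2) / 32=292.34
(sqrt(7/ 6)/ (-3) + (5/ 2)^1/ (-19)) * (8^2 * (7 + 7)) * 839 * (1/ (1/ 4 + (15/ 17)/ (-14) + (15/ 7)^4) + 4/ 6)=-2794930818176 * sqrt(42)/ 93771729-13974654090880/ 197962539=-263755.35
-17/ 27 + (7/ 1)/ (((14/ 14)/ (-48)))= -9089/ 27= -336.63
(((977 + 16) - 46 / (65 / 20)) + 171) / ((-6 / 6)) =-14948 / 13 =-1149.85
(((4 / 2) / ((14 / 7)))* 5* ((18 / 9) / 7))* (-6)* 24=-1440 / 7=-205.71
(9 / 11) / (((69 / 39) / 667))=3393 / 11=308.45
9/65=0.14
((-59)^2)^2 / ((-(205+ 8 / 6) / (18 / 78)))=-109056249 / 8047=-13552.41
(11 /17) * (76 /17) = 836 /289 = 2.89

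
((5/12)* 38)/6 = 95/36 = 2.64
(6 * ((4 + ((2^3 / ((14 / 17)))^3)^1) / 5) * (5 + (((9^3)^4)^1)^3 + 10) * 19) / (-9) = -90117743405272966455452370086299582168704 / 1715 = -52546789157593566446327910000000000000.00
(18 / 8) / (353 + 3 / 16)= 36 / 5651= 0.01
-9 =-9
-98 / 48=-49 / 24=-2.04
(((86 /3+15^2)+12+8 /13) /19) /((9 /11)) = 114235 /6669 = 17.13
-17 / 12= -1.42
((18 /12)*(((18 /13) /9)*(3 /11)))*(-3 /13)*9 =-243 /1859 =-0.13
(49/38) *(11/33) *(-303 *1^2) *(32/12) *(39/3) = -257348/57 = -4514.88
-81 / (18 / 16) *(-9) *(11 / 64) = 111.38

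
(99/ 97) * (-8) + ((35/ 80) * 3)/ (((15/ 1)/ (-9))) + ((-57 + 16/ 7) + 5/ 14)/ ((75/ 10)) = -2639963/ 162960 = -16.20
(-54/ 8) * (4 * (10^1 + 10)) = -540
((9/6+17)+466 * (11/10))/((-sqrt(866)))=-5311 * sqrt(866)/8660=-18.05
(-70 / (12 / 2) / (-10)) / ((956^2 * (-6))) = -7 / 32901696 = -0.00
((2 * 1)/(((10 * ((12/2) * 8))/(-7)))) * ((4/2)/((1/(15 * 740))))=-1295/2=-647.50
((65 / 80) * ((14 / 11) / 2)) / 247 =7 / 3344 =0.00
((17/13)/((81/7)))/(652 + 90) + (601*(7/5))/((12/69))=5400134819/1116180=4838.05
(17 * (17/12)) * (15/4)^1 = 1445/16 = 90.31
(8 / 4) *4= 8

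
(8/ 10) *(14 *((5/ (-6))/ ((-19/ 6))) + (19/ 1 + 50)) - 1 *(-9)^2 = -2171/ 95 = -22.85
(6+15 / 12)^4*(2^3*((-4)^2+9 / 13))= 153479977 / 416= 368942.25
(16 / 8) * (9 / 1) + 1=19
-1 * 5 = -5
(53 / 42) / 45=53 / 1890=0.03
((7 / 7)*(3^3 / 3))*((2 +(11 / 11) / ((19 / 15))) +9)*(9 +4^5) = 109606.74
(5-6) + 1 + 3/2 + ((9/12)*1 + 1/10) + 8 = 207/20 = 10.35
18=18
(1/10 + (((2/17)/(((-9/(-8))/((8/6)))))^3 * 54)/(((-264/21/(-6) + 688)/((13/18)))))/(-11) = -38987798173/4282097645430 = -0.01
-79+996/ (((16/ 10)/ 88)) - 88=54613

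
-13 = -13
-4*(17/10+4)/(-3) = 38/5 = 7.60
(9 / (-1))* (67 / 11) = -603 / 11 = -54.82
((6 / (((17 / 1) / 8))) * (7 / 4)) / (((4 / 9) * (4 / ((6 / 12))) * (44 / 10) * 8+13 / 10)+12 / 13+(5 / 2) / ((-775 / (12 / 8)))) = 1218672 / 31414963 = 0.04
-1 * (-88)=88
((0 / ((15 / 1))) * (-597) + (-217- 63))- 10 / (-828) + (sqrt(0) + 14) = -110119 / 414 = -265.99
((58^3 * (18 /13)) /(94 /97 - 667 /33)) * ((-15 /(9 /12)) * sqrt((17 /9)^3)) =141565462720 * sqrt(17) /800761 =728918.31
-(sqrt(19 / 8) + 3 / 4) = -sqrt(38) / 4 - 3 / 4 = -2.29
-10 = -10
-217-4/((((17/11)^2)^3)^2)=-126441579192365021/582622237229761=-217.02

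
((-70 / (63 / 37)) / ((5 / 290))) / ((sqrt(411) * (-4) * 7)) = 5365 * sqrt(411) / 25893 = 4.20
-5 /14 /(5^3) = -1 /350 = -0.00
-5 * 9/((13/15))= -675/13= -51.92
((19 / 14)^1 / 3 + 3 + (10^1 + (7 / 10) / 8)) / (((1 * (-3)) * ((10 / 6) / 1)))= -22747 / 8400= -2.71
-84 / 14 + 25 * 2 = 44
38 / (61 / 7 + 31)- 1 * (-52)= 7361 / 139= 52.96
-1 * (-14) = 14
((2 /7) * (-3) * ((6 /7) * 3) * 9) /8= -243 /98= -2.48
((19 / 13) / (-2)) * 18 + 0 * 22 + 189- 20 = 2026 / 13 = 155.85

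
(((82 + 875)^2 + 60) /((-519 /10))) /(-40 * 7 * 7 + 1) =3053030 /338907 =9.01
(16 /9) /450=8 /2025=0.00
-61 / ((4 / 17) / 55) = -57035 / 4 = -14258.75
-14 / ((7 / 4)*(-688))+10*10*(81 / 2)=348301 / 86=4050.01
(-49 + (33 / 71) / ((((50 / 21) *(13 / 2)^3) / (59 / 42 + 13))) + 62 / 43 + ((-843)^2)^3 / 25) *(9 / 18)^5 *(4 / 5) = 300907021565316218521453 / 838430125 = 358893380131488.26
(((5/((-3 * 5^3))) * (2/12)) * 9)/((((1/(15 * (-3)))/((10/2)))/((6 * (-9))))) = -243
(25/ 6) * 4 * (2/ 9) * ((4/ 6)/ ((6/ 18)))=200/ 27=7.41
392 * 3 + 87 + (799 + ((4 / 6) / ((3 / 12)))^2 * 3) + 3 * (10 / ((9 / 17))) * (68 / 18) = 62030 / 27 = 2297.41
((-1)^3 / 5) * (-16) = 16 / 5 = 3.20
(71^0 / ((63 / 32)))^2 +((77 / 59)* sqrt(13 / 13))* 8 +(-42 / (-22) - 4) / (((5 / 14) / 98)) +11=-7110034021 / 12879405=-552.05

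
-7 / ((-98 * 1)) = 0.07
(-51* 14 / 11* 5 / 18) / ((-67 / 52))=30940 / 2211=13.99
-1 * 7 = -7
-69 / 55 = -1.25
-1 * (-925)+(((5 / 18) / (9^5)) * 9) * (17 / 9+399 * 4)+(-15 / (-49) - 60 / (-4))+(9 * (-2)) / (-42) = 48998132017 / 52081218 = 940.80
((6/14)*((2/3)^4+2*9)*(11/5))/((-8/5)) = -8107/756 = -10.72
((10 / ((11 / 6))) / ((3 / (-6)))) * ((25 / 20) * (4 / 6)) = -100 / 11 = -9.09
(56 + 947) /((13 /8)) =8024 /13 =617.23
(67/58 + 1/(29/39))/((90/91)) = 91/36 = 2.53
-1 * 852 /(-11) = 852 /11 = 77.45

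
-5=-5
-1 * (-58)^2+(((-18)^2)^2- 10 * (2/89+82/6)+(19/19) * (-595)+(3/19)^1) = 511765592/5073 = 100880.27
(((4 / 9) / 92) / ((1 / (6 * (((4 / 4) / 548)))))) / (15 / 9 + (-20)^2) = 1 / 7593910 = 0.00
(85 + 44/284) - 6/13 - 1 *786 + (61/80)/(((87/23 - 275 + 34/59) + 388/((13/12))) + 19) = -97301578618457/138744695440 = -701.30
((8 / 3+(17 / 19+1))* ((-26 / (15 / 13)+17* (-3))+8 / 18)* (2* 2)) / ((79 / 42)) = -9577568 / 13509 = -708.98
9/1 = 9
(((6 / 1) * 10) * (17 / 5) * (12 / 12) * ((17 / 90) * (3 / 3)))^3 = 193100552 / 3375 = 57214.98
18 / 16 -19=-143 / 8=-17.88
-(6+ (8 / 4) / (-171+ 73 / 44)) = -44618 / 7451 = -5.99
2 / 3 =0.67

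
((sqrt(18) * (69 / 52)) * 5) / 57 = 345 * sqrt(2) / 988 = 0.49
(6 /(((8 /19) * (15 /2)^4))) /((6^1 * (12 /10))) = 19 /30375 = 0.00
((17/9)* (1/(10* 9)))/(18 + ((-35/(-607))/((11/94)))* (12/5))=113509/103746420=0.00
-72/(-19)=72/19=3.79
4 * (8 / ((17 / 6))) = 192 / 17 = 11.29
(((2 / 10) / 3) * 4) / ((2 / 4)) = 8 / 15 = 0.53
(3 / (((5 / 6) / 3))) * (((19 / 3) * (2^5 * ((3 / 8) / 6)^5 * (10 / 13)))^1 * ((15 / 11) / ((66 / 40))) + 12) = 2087555967 / 16107520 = 129.60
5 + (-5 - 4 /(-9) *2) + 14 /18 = 5 /3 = 1.67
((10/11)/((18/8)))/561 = 40/55539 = 0.00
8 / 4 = 2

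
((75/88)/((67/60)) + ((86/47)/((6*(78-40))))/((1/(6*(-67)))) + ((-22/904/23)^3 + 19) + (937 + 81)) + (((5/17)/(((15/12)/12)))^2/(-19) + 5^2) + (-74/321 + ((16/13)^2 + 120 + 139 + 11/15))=25507884553399057285490083959/19322178445852412234378560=1320.14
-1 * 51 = -51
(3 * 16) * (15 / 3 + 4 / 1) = 432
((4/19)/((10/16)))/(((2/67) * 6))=536/285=1.88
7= 7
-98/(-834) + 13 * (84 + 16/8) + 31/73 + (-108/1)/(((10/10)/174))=-537997730/30441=-17673.46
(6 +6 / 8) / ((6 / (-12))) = -27 / 2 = -13.50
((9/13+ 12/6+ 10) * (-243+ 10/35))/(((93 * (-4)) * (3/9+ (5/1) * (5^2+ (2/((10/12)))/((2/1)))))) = 280335/4445896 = 0.06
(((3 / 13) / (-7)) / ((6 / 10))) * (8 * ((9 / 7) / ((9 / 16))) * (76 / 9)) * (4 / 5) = -38912 / 5733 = -6.79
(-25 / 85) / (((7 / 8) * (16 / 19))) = -95 / 238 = -0.40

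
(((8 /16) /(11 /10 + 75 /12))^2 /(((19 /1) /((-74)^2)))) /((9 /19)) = 547600 /194481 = 2.82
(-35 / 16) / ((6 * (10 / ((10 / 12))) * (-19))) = 35 / 21888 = 0.00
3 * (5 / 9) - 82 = -241 / 3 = -80.33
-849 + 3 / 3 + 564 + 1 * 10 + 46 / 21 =-5708 / 21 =-271.81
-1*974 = -974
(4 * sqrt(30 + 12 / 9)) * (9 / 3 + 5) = 32 * sqrt(282) / 3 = 179.12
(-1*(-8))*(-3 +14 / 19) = -344 / 19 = -18.11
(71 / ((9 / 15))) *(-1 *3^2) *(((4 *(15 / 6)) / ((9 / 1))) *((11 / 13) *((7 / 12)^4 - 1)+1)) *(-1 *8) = 120492325 / 50544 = 2383.91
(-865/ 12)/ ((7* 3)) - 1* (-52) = 12239/ 252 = 48.57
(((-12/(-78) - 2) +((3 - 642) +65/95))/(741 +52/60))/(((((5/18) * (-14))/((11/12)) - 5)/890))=1741494150/20958197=83.09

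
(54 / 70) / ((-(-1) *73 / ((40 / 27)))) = 8 / 511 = 0.02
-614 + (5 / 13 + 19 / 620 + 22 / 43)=-212478879 / 346580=-613.07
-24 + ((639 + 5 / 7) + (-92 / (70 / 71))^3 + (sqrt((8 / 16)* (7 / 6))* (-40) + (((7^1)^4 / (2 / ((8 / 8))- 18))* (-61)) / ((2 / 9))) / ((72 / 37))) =-8679331875701 / 10976000- 185* sqrt(21) / 54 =-790771.15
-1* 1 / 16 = -1 / 16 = -0.06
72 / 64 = 1.12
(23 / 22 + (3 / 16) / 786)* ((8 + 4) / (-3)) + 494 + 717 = 13912189 / 11528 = 1206.82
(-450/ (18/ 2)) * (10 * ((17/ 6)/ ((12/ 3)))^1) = -2125/ 6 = -354.17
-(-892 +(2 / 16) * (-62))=3599 / 4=899.75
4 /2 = 2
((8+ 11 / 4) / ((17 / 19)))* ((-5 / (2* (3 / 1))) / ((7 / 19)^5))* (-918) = 91033779735 / 67228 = 1354105.13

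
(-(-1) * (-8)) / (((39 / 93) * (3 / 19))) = -4712 / 39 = -120.82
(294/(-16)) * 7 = -1029/8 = -128.62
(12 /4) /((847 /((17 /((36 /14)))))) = 17 /726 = 0.02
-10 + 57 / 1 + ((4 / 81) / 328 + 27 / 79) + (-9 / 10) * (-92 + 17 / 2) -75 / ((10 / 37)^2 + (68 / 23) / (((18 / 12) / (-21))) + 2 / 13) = 1099112521586179 / 8841430086660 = 124.31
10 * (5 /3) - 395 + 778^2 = 1814717 /3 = 604905.67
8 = 8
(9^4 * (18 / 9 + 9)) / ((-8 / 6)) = -54128.25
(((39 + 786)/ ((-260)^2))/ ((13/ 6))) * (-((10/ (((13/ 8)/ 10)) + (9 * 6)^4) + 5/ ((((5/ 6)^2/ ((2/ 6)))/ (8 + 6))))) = -6839722197/ 142805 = -47895.54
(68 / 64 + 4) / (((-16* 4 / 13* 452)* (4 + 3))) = -1053 / 3239936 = -0.00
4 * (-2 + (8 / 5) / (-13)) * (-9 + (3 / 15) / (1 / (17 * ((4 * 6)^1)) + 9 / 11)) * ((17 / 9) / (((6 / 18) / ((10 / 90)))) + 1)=435151904 / 3590925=121.18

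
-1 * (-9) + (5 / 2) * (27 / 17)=441 / 34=12.97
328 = 328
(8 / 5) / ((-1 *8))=-1 / 5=-0.20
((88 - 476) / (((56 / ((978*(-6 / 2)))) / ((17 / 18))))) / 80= 268787 / 1120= 239.99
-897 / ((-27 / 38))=11362 / 9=1262.44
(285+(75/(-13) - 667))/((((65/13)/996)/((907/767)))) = -4553898252/49855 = -91342.86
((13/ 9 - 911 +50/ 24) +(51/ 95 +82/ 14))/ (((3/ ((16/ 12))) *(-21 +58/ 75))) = 19.80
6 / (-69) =-2 / 23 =-0.09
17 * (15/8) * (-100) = -6375/2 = -3187.50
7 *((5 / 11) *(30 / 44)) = 525 / 242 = 2.17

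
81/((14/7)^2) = 81/4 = 20.25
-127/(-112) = 127/112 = 1.13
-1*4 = -4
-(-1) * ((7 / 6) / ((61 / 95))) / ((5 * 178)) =133 / 65148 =0.00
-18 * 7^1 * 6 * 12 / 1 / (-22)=4536 / 11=412.36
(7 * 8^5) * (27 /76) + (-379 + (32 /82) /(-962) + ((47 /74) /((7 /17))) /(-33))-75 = 81034.79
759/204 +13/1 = 1137/68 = 16.72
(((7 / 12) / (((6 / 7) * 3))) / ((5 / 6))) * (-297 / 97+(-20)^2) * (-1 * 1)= -1886647 / 17460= -108.06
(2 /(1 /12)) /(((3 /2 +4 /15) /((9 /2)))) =3240 /53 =61.13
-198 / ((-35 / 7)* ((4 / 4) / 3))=594 / 5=118.80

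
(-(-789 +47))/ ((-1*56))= -53/ 4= -13.25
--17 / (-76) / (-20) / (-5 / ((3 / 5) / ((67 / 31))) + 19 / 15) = -93 / 139232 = -0.00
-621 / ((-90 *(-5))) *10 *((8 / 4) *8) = -1104 / 5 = -220.80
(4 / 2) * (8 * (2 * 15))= 480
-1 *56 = -56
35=35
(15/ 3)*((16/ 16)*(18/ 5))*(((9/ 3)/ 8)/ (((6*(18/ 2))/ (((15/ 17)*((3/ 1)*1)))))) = 45/ 136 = 0.33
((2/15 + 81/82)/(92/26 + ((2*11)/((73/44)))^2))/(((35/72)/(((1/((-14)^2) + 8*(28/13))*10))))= 138313912563/62411825035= 2.22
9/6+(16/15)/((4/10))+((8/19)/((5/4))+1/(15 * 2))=431/95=4.54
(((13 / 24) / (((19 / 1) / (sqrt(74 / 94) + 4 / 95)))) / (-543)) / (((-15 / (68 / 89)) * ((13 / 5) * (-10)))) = -17 * sqrt(1739) / 7768081980 - 17 / 3925360575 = -0.00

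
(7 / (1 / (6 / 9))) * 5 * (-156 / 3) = -3640 / 3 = -1213.33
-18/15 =-6/5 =-1.20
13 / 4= 3.25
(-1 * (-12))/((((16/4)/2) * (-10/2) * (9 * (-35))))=2/525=0.00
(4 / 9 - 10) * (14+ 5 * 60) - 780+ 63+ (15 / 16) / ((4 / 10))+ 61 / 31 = -33150851 / 8928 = -3713.13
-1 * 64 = -64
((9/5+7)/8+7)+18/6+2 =131/10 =13.10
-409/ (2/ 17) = -3476.50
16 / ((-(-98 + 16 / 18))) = 72 / 437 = 0.16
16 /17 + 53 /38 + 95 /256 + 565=46942557 /82688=567.71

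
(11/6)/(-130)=-11/780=-0.01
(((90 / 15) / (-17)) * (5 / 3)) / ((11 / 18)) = -180 / 187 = -0.96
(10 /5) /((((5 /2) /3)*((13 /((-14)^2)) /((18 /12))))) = 3528 /65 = 54.28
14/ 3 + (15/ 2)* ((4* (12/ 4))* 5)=1364/ 3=454.67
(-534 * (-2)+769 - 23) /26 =907 /13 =69.77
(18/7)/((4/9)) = 81/14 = 5.79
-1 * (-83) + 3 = 86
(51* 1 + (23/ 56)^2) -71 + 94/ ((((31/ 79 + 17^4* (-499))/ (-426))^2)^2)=-5639178112495779552642647218504189745151/ 284357263282255707063760720996456360000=-19.83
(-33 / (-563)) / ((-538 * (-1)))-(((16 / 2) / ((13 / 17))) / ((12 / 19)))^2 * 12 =-505610033285 / 153567258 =-3292.43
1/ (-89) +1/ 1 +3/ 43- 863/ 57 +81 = 14597465/ 218139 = 66.92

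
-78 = -78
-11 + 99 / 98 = -979 / 98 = -9.99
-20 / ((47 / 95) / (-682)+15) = -1295800 / 971803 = -1.33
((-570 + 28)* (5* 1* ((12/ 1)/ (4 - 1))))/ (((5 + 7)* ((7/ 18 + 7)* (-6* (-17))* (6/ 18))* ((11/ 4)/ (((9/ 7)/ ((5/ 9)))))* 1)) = -526824/ 174097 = -3.03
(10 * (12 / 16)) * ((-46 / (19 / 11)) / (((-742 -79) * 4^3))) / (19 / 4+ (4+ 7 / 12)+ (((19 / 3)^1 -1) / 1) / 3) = 6831 / 19966720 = 0.00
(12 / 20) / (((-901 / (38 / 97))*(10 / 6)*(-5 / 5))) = 342 / 2184925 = 0.00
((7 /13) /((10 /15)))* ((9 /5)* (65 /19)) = 4.97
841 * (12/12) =841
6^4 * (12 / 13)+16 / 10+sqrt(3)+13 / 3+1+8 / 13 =sqrt(3)+234752 / 195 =1205.59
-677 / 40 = -16.92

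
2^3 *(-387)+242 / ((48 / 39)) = -23195 / 8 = -2899.38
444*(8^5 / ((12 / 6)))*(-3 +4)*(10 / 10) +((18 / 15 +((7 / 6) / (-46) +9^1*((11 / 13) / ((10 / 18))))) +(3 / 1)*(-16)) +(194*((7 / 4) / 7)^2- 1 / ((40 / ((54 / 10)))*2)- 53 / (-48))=435013667431 / 59800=7274476.04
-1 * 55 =-55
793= 793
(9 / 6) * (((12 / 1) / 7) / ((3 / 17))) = 102 / 7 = 14.57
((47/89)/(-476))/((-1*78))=47/3304392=0.00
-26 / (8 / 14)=-91 / 2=-45.50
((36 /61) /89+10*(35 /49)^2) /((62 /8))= 5436056 /8246651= 0.66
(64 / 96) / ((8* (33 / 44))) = 1 / 9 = 0.11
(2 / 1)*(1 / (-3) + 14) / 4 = 41 / 6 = 6.83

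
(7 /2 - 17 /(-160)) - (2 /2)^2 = 2.61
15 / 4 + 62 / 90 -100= -17201 / 180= -95.56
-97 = -97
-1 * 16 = -16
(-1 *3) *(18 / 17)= -3.18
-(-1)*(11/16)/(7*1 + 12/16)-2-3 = -609/124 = -4.91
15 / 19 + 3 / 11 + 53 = 11299 / 209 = 54.06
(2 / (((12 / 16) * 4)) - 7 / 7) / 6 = -1 / 18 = -0.06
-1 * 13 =-13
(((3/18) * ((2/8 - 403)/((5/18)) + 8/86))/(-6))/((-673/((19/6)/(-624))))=11844923/39005141760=0.00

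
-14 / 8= -7 / 4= -1.75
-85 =-85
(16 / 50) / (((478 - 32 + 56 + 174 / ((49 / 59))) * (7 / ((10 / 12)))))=7 / 130740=0.00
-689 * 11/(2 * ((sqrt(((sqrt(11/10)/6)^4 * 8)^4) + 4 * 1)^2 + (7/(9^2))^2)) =-261000878767200000000/1102541179286678881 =-236.73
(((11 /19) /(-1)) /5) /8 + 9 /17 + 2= 32493 /12920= 2.51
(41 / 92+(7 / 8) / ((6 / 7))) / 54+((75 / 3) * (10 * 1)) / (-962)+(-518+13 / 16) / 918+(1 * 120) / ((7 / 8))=116316059959 / 853090056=136.35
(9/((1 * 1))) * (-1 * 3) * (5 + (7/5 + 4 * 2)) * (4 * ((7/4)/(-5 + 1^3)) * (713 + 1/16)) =19406709/40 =485167.72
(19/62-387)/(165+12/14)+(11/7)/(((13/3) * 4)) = -29356447/13100724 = -2.24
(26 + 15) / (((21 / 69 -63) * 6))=-943 / 8652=-0.11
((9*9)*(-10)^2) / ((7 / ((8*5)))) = 324000 / 7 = 46285.71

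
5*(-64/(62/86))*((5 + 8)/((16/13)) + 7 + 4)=-296700/31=-9570.97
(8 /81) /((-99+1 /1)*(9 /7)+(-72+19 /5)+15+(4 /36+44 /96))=-320 /578763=-0.00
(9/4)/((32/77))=693/128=5.41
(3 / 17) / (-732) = -1 / 4148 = -0.00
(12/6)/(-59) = -2/59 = -0.03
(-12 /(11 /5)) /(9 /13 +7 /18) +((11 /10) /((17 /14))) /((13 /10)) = -2674258 /615043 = -4.35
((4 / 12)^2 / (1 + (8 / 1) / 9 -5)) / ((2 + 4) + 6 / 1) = -1 / 336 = -0.00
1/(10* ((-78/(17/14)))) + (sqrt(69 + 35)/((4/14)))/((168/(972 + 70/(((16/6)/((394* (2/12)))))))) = -17/10920 + 10783* sqrt(26)/96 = 572.74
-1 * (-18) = 18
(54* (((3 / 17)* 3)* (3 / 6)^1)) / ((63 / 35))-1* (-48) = 951 / 17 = 55.94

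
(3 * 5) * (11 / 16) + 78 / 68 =3117 / 272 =11.46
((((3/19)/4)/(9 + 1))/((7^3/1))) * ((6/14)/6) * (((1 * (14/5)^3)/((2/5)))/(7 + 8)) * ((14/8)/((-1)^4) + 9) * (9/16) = 387/21280000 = 0.00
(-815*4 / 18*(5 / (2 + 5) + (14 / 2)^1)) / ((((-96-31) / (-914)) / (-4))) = 40220.11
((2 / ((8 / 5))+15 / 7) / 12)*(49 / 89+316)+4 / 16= 894637 / 9968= 89.75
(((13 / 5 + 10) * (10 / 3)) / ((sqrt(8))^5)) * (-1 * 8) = -21 * sqrt(2) / 16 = -1.86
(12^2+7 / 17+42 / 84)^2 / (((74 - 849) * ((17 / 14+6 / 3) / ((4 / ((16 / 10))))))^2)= 1189491121 / 56240122500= 0.02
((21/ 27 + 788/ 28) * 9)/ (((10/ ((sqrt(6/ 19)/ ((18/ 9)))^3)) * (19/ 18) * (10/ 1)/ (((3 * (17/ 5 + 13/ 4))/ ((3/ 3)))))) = 73791 * sqrt(114)/ 722000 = 1.09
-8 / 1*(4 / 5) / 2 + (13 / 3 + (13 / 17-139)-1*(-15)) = -31136 / 255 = -122.10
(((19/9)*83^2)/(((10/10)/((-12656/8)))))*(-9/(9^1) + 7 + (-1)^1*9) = 207069562/3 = 69023187.33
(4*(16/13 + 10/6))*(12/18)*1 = 904/117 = 7.73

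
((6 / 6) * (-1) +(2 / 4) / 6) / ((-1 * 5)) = 11 / 60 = 0.18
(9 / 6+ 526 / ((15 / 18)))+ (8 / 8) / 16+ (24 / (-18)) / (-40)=151871 / 240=632.80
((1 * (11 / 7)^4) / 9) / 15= 14641 / 324135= 0.05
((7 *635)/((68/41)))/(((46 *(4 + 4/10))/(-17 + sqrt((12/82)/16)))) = -911225/4048 + 22225 *sqrt(246)/275264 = -223.84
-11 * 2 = -22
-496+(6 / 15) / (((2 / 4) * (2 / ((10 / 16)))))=-1983 / 4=-495.75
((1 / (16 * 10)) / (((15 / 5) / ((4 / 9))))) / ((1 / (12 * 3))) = 1 / 30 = 0.03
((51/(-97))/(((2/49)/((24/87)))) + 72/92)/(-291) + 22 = 138127424/6275803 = 22.01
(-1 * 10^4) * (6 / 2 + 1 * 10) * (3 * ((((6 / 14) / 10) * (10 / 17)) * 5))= -5850000 / 119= -49159.66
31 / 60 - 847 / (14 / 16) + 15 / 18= -19333 / 20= -966.65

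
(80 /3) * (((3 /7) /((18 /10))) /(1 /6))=800 /21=38.10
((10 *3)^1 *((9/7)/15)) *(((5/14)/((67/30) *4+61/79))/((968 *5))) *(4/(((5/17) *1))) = 36261/136378858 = 0.00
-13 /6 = -2.17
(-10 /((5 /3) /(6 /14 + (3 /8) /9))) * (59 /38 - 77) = 226493 /1064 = 212.87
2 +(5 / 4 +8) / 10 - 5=-83 / 40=-2.08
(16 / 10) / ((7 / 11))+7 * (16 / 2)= 2048 / 35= 58.51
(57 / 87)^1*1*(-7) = -133 / 29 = -4.59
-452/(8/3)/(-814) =339/1628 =0.21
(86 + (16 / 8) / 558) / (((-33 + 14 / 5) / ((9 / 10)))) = -2.56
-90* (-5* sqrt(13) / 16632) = 25* sqrt(13) / 924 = 0.10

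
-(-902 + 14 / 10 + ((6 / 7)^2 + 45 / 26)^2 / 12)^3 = 24944187943239905014732652084433 / 34206335812286263808000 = 729227125.64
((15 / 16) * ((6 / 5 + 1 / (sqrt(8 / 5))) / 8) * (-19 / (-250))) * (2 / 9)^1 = 19 * sqrt(10) / 38400 + 19 / 8000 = 0.00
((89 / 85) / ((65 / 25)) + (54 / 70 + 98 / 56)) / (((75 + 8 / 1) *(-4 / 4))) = -90473 / 2568020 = -0.04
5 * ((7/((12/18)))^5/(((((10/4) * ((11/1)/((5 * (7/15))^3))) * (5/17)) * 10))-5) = 881794553/8800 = 100203.93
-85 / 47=-1.81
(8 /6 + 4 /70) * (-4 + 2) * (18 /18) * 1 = -292 /105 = -2.78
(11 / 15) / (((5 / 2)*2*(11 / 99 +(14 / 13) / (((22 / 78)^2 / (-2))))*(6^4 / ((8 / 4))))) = -1331 / 158560200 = -0.00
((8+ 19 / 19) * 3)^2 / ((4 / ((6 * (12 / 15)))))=4374 / 5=874.80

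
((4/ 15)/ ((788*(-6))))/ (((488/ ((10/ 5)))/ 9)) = -1/ 480680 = -0.00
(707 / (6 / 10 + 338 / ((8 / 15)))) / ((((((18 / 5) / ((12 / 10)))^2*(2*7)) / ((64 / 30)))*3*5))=6464 / 5138235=0.00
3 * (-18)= -54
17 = 17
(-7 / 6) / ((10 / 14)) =-49 / 30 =-1.63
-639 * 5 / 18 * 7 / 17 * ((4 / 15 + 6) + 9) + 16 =-112181 / 102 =-1099.81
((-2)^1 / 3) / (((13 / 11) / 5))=-110 / 39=-2.82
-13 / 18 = -0.72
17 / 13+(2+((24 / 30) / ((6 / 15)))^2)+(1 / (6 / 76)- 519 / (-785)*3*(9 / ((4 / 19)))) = 12829693 / 122460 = 104.77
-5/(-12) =5/12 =0.42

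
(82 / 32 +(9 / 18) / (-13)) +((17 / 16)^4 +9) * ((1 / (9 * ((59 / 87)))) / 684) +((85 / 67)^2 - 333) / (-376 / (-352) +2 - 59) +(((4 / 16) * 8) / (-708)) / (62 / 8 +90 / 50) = 1839334617673019516707 / 217644269774377844736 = 8.45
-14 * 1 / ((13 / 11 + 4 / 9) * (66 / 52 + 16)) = -5148 / 10327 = -0.50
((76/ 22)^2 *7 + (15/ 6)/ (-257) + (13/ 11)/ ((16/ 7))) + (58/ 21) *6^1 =350431623/ 3482864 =100.62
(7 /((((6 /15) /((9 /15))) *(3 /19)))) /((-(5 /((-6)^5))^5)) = 1890614153990325141504 /3125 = 604996529276904045.28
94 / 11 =8.55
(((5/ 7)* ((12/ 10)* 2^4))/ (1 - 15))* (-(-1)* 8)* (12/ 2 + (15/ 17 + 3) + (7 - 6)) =-71040/ 833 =-85.28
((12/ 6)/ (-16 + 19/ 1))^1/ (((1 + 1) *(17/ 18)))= 6/ 17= 0.35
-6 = -6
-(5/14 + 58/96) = -323/336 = -0.96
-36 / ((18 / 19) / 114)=-4332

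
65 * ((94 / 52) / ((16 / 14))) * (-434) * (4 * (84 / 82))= -182835.73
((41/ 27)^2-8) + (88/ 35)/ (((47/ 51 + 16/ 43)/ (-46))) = -6883699001/ 72386055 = -95.10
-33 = -33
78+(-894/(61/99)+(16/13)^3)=-183744500/134017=-1371.05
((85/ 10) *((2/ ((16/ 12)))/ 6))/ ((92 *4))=17/ 2944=0.01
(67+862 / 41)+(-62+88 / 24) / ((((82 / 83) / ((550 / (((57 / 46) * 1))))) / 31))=-812346.54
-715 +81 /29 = -20654 /29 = -712.21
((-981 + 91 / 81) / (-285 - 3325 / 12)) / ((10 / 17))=539716 / 182115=2.96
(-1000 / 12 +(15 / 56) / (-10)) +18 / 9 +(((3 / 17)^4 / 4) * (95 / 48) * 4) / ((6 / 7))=-4566301469 / 56126112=-81.36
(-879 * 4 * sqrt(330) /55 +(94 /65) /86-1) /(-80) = 687 /55900 +879 * sqrt(330) /1100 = 14.53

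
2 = 2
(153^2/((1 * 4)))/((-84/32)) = -15606/7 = -2229.43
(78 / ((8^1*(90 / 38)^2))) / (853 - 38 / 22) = 51623 / 25282800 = 0.00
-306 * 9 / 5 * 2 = -5508 / 5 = -1101.60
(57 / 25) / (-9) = -19 / 75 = -0.25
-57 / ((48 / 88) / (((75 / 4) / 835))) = -3135 / 1336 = -2.35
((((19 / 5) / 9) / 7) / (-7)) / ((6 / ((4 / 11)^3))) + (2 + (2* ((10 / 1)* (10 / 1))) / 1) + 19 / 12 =7169848333 / 35218260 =203.58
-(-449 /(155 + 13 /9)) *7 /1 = 28287 /1408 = 20.09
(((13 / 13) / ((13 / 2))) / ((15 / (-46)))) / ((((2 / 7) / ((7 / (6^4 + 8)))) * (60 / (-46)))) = 25921 / 3814200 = 0.01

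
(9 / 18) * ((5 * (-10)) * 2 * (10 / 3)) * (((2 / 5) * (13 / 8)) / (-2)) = 325 / 6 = 54.17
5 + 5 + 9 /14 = 149 /14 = 10.64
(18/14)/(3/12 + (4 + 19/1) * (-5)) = -4/357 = -0.01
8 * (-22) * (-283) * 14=697312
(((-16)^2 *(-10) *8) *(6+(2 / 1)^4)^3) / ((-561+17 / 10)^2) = -21807104000 / 31281649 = -697.12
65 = 65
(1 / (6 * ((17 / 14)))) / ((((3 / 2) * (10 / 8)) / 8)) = 448 / 765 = 0.59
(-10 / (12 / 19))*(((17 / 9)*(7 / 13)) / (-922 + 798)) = 11305 / 87048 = 0.13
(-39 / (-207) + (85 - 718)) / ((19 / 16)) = -698624 / 1311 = -532.89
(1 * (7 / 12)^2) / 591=49 / 85104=0.00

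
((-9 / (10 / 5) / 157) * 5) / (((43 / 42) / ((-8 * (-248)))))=-1874880 / 6751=-277.72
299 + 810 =1109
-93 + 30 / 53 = -4899 / 53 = -92.43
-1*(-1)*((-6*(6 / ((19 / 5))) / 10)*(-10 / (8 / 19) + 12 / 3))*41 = 29151 / 38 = 767.13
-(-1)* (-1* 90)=-90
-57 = -57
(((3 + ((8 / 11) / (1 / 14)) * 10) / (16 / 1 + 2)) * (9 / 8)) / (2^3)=1153 / 1408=0.82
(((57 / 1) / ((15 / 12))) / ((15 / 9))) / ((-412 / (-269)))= 45999 / 2575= 17.86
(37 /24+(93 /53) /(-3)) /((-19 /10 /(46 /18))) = -139955 /108756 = -1.29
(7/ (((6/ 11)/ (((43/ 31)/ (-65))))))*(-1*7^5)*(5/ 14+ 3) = 373636417/ 24180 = 15452.29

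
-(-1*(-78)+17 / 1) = -95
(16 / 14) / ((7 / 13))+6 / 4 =355 / 98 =3.62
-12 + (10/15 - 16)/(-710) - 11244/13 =-12140701/13845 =-876.90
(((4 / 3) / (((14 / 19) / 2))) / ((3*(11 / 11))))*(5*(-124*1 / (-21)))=47120 / 1323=35.62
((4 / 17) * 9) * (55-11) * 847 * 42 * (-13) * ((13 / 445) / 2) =-4761508752 / 7565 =-629412.92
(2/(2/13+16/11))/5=143/575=0.25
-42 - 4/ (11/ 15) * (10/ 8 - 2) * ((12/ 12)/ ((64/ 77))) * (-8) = -651/ 8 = -81.38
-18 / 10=-9 / 5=-1.80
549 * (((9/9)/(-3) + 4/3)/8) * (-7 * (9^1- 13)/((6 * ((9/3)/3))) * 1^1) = 1281/4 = 320.25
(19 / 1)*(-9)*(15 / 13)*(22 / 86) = -28215 / 559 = -50.47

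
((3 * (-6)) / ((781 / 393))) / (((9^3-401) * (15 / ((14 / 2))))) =-8253 / 640420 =-0.01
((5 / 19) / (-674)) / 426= -5 / 5455356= -0.00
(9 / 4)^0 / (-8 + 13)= 1 / 5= 0.20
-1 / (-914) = 1 / 914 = 0.00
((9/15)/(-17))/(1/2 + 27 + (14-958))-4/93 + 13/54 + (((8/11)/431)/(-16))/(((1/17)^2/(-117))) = 3.76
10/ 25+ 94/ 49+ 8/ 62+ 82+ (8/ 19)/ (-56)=12185097/ 144305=84.44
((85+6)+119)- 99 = 111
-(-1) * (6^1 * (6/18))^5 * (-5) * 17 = -2720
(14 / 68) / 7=1 / 34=0.03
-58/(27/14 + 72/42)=-812/51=-15.92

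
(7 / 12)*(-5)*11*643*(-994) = 20505805.83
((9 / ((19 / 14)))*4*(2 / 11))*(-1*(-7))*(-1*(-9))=63504 / 209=303.85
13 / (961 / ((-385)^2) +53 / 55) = 1926925 / 143796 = 13.40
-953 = -953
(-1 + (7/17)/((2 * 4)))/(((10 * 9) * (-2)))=43/8160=0.01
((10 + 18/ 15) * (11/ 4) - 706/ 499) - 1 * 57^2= -3219.61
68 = 68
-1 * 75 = -75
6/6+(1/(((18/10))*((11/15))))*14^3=68633/33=2079.79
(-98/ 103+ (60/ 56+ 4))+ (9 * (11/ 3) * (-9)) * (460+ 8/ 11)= -136831.88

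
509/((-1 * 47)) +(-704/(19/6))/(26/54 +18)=-10186085/445607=-22.86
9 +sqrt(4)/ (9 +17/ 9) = 450/ 49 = 9.18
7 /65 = 0.11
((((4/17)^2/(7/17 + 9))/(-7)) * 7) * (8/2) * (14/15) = -28/1275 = -0.02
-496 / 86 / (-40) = 31 / 215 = 0.14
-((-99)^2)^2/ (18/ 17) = -181445913/ 2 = -90722956.50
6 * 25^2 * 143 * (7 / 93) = 1251250 / 31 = 40362.90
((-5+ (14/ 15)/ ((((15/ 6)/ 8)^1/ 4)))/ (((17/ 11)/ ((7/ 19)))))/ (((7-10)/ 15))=-40117/ 4845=-8.28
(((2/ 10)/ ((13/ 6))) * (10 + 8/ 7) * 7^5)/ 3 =28812/ 5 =5762.40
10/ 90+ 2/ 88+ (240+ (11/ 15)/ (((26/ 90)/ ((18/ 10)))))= 6298657/ 25740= 244.70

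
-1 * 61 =-61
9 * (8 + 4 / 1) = 108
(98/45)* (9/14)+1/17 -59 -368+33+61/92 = -3064487/7820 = -391.88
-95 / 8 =-11.88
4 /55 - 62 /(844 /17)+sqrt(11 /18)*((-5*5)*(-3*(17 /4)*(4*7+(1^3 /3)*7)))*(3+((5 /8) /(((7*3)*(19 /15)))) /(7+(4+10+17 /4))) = -27297 /23210+445442075*sqrt(22) /92112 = 22681.09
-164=-164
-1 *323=-323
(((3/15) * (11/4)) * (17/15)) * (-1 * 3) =-187/100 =-1.87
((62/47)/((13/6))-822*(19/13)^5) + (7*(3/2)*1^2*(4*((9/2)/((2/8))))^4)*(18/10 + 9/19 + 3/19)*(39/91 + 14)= 16412282262886372554/1657823245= 9899898745.17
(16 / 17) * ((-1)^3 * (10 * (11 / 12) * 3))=-440 / 17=-25.88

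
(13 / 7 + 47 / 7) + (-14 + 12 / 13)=-410 / 91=-4.51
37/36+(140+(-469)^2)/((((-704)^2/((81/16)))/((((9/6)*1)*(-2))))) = -408009719/71368704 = -5.72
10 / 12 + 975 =5855 / 6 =975.83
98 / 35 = 14 / 5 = 2.80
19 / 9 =2.11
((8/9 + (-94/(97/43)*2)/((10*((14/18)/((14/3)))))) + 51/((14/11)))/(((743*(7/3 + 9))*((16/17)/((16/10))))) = -552667/302698200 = -0.00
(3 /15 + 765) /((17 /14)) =53564 /85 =630.16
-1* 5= -5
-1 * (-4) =4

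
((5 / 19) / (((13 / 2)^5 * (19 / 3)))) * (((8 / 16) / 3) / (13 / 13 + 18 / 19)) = 0.00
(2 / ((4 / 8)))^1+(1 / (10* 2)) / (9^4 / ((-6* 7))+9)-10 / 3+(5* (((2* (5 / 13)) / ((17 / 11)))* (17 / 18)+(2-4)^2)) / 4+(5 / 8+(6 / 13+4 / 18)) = 2701697 / 357240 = 7.56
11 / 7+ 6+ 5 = 88 / 7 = 12.57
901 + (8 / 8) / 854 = 769455 / 854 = 901.00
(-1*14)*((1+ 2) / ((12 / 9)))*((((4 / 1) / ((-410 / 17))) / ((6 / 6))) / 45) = 119 / 1025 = 0.12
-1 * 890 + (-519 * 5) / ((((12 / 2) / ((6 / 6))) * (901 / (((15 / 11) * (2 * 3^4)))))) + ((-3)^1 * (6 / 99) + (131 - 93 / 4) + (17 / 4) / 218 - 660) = -1216576629 / 785672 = -1548.45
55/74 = 0.74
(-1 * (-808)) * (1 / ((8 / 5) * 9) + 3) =2480.11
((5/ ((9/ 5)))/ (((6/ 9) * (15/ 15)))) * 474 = 1975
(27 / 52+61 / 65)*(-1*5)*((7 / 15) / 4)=-2653 / 3120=-0.85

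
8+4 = 12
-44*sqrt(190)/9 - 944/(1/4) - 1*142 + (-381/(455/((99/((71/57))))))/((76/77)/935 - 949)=-82357882075725/21020764739 - 44*sqrt(190)/9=-3985.32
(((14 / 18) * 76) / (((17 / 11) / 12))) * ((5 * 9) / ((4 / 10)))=877800 / 17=51635.29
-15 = -15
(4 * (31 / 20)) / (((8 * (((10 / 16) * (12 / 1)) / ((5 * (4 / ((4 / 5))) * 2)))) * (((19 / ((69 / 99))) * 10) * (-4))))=-713 / 150480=-0.00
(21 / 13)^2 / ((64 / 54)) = 11907 / 5408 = 2.20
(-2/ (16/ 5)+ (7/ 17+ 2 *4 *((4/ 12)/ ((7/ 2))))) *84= 1567/ 34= 46.09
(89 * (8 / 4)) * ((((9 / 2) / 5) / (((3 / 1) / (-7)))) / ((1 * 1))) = -1869 / 5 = -373.80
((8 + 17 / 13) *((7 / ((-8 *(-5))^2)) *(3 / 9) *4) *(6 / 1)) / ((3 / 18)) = 1.95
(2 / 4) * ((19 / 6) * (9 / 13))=57 / 52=1.10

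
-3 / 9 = -1 / 3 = -0.33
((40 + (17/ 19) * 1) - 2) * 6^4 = 957744/ 19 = 50407.58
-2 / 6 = -0.33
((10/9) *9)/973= 10/973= 0.01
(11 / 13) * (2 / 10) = 11 / 65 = 0.17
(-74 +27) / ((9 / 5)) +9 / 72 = -1871 / 72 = -25.99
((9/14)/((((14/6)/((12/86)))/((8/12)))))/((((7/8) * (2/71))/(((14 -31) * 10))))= -2607120/14749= -176.77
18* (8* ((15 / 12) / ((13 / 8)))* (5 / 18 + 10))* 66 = 976800 / 13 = 75138.46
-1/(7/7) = -1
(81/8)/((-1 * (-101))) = 81/808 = 0.10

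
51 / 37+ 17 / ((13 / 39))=1938 / 37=52.38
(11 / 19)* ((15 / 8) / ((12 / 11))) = 605 / 608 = 1.00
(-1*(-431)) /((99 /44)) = 1724 /9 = 191.56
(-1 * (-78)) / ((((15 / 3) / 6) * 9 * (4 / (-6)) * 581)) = -78 / 2905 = -0.03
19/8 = 2.38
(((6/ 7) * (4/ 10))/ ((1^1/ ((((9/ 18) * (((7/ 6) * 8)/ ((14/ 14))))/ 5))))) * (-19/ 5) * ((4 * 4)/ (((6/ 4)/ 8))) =-38912/ 375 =-103.77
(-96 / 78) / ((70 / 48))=-384 / 455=-0.84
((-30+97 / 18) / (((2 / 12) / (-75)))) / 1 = 11075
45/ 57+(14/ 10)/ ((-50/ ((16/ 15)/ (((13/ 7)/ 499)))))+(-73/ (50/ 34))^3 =-1416312999236/ 11578125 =-122326.63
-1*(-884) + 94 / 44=19495 / 22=886.14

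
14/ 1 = 14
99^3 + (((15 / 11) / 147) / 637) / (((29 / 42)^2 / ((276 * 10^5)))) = 5722830363213 / 5892887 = 971142.05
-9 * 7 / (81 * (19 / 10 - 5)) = 70 / 279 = 0.25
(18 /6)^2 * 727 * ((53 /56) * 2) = 346779 /28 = 12384.96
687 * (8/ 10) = 2748/ 5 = 549.60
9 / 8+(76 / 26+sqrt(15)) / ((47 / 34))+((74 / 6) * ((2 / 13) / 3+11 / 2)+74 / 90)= 34 * sqrt(15) / 47+1227167 / 16920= 75.33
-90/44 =-45/22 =-2.05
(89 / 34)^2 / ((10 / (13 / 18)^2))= 1338649 / 3745440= 0.36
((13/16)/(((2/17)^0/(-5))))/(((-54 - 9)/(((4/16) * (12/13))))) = 5/336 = 0.01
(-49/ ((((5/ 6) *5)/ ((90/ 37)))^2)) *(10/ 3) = -381024/ 6845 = -55.66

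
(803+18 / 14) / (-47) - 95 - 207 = -104988 / 329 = -319.11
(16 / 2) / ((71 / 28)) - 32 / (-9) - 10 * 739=-4717922 / 639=-7383.29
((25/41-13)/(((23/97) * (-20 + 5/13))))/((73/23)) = 640588/763215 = 0.84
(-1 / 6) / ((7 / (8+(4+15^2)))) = -79 / 14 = -5.64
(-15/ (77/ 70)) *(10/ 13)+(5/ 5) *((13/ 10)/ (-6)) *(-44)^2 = -429.96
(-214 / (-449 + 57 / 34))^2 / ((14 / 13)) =344111144 / 1619195767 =0.21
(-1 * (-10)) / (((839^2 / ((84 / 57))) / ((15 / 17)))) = 4200 / 227366483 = 0.00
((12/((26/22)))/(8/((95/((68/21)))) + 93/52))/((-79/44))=-46347840/16892017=-2.74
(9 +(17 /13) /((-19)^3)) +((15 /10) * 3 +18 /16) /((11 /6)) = 47346929 /3923348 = 12.07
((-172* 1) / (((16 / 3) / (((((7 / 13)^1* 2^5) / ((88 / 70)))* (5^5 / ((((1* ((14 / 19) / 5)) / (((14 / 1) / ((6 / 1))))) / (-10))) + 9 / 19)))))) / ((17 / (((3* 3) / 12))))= 40516314195 / 4199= 9649038.87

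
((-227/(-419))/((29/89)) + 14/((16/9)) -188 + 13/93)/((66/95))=-153149236565/596662704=-256.68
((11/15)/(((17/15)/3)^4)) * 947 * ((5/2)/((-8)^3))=-14238736875/85525504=-166.49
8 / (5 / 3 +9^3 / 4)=96 / 2207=0.04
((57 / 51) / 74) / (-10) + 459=5774201 / 12580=459.00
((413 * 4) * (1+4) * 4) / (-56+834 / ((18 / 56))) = 885 / 68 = 13.01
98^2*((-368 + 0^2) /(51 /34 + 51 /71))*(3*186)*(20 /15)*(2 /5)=-35560835072 /75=-474144467.63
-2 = -2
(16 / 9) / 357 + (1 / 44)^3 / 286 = 389805197 / 78277110912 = 0.00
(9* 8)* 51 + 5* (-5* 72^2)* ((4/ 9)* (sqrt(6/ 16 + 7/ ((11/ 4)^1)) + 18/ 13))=-14400* sqrt(5654)/ 11 - 989064/ 13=-174516.43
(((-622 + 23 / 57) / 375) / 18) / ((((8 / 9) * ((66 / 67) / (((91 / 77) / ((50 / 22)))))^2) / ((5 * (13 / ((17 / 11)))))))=-31766574593 / 26163000000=-1.21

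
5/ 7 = 0.71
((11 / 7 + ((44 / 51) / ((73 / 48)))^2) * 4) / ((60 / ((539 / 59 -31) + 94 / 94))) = -8374986631 / 3180267265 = -2.63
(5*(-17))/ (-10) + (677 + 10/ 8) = 686.75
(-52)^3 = -140608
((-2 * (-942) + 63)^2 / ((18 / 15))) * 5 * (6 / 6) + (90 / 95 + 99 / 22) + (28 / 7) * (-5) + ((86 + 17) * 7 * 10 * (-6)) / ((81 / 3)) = 2700674944 / 171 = 15793420.73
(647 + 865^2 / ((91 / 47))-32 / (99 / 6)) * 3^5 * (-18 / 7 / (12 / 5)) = -706178710890 / 7007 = -100781891.09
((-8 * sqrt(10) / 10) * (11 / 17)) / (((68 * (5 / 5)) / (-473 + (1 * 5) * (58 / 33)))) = 15319 * sqrt(10) / 4335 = 11.17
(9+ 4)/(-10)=-13/10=-1.30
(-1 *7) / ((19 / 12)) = -84 / 19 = -4.42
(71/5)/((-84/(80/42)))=-142/441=-0.32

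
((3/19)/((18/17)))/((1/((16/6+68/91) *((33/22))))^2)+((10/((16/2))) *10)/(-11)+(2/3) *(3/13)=2.93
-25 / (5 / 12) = -60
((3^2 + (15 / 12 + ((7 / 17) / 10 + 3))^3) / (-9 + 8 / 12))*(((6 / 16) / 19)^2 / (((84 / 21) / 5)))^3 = -7565886213273 / 6204520851661704396800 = -0.00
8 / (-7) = -8 / 7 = -1.14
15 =15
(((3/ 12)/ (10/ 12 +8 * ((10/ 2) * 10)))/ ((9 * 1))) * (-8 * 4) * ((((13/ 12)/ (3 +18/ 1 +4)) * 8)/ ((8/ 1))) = -4/ 41625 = -0.00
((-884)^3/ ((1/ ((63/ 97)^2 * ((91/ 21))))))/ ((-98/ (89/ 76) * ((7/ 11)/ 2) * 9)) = 6593926509456/ 1251397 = 5269252.29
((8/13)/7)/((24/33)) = 11/91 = 0.12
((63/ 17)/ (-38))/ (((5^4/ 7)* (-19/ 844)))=186102/ 3835625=0.05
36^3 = 46656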